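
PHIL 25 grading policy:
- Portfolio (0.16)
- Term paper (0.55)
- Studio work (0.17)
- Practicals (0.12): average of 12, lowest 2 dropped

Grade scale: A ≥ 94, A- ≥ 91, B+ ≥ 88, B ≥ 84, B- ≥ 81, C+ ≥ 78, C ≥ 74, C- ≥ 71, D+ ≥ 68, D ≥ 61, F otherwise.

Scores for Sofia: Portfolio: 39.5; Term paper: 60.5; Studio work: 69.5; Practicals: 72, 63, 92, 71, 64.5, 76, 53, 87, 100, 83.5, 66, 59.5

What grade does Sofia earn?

F

Practicals: drop 53, 59.5 → average of remaining 10 = 775/10 = 77.5
Weighted total:
  Portfolio 39.5 × 0.16 = 6.32
  Term paper 60.5 × 0.55 = 33.275
  Studio work 69.5 × 0.17 = 11.815
  Practicals 77.5 × 0.12 = 9.3
Sum = 60.71
60.71 < 61 → F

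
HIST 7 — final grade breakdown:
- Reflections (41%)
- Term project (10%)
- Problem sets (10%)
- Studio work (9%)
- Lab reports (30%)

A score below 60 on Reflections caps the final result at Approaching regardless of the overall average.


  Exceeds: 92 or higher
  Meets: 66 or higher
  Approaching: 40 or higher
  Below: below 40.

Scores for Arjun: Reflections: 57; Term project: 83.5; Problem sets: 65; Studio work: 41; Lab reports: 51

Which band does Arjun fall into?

Reflections score 57 < 60: minimum not met.
Weighted total:
  Reflections 57 × 0.41 = 23.37
  Term project 83.5 × 0.1 = 8.35
  Problem sets 65 × 0.1 = 6.5
  Studio work 41 × 0.09 = 3.69
  Lab reports 51 × 0.3 = 15.3
Sum = 57.21
57.21 would be Approaching; cap at Approaching applies → Approaching.

Approaching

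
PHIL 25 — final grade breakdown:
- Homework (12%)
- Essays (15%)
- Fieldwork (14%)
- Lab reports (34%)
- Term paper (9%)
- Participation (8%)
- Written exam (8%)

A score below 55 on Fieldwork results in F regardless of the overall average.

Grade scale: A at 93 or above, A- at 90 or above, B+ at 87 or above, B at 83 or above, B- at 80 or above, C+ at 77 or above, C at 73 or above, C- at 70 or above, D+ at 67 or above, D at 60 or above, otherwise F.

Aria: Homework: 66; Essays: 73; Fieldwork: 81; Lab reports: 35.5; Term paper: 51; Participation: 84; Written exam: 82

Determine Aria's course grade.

D

Fieldwork score 81 ≥ 55: minimum met.
Weighted total:
  Homework 66 × 0.12 = 7.92
  Essays 73 × 0.15 = 10.95
  Fieldwork 81 × 0.14 = 11.34
  Lab reports 35.5 × 0.34 = 12.07
  Term paper 51 × 0.09 = 4.59
  Participation 84 × 0.08 = 6.72
  Written exam 82 × 0.08 = 6.56
Sum = 60.15
60.15 is ≥ 60 and < 67 → D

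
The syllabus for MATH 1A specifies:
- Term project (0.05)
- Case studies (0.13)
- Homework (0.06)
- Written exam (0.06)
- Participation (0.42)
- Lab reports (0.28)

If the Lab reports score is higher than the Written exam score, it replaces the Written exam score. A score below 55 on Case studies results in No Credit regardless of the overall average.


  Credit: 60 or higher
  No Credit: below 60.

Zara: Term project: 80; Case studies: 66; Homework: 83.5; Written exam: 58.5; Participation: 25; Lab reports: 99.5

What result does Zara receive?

Credit

Lab reports (99.5) > Written exam (58.5), so Written exam counts as 99.5.
Case studies score 66 ≥ 55: minimum met.
Weighted total:
  Term project 80 × 0.05 = 4
  Case studies 66 × 0.13 = 8.58
  Homework 83.5 × 0.06 = 5.01
  Written exam 99.5 × 0.06 = 5.97
  Participation 25 × 0.42 = 10.5
  Lab reports 99.5 × 0.28 = 27.86
Sum = 61.92
61.92 ≥ 60 → Credit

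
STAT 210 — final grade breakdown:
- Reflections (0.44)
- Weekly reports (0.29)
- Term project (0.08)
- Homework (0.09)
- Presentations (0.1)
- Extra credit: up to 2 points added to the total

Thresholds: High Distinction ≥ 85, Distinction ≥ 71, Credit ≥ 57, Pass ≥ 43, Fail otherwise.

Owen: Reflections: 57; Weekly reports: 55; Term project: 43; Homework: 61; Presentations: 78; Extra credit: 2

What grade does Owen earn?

Weighted total:
  Reflections 57 × 0.44 = 25.08
  Weekly reports 55 × 0.29 = 15.95
  Term project 43 × 0.08 = 3.44
  Homework 61 × 0.09 = 5.49
  Presentations 78 × 0.1 = 7.8
Sum = 57.76
Extra credit: 57.76 + 2 = 59.76
59.76 is ≥ 57 and < 71 → Credit

Credit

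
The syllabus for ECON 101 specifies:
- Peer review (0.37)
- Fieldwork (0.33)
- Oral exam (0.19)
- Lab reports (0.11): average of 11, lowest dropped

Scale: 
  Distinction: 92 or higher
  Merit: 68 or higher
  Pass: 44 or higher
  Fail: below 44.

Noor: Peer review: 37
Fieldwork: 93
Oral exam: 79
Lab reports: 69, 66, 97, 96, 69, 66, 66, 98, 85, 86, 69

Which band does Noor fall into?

Lab reports: drop 66 → average of remaining 10 = 801/10 = 80.1
Weighted total:
  Peer review 37 × 0.37 = 13.69
  Fieldwork 93 × 0.33 = 30.69
  Oral exam 79 × 0.19 = 15.01
  Lab reports 80.1 × 0.11 = 8.811
Sum = 68.201
68.201 is ≥ 68 and < 92 → Merit

Merit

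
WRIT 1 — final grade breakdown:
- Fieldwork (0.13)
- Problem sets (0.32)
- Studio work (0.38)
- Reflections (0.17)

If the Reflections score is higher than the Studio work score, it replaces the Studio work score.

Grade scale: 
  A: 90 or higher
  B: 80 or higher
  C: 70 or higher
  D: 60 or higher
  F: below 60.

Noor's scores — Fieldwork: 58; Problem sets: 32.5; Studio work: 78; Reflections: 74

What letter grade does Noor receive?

Reflections (74) ≤ Studio work (78), so Studio work stays at 78.
Weighted total:
  Fieldwork 58 × 0.13 = 7.54
  Problem sets 32.5 × 0.32 = 10.4
  Studio work 78 × 0.38 = 29.64
  Reflections 74 × 0.17 = 12.58
Sum = 60.16
60.16 is ≥ 60 and < 70 → D

D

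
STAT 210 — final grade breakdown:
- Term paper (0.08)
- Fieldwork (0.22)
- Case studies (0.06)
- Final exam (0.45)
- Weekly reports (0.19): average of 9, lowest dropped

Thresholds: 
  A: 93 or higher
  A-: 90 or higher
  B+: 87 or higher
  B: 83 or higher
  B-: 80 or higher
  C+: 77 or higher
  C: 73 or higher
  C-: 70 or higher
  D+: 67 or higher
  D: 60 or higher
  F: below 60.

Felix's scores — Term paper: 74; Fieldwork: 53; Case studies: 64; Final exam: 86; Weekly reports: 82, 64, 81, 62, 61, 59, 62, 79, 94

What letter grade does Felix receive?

C

Weekly reports: drop 59 → average of remaining 8 = 585/8 = 73.125
Weighted total:
  Term paper 74 × 0.08 = 5.92
  Fieldwork 53 × 0.22 = 11.66
  Case studies 64 × 0.06 = 3.84
  Final exam 86 × 0.45 = 38.7
  Weekly reports 73.125 × 0.19 = 13.89375
Sum = 74.01375
74.01375 is ≥ 73 and < 77 → C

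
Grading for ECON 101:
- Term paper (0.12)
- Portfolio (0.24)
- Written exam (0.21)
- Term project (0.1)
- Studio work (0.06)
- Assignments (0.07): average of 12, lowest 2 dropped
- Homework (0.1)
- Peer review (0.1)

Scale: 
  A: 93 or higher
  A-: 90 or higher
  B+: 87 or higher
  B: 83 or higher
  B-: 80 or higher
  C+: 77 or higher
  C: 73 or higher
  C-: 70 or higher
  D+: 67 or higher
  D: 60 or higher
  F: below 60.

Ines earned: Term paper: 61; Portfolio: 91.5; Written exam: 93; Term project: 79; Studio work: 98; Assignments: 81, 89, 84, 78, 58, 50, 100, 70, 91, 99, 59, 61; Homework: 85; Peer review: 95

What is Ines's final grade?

B

Assignments: drop 50, 58 → average of remaining 10 = 812/10 = 81.2
Weighted total:
  Term paper 61 × 0.12 = 7.32
  Portfolio 91.5 × 0.24 = 21.96
  Written exam 93 × 0.21 = 19.53
  Term project 79 × 0.1 = 7.9
  Studio work 98 × 0.06 = 5.88
  Assignments 81.2 × 0.07 = 5.684
  Homework 85 × 0.1 = 8.5
  Peer review 95 × 0.1 = 9.5
Sum = 86.274
86.274 is ≥ 83 and < 87 → B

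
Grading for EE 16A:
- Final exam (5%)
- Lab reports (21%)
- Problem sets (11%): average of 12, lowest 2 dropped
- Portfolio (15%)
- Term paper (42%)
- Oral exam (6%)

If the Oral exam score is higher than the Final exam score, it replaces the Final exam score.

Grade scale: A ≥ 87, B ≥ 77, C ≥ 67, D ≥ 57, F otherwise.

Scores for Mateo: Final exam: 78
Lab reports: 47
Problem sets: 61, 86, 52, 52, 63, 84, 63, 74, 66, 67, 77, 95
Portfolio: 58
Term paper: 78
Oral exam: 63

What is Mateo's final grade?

Problem sets: drop 52, 52 → average of remaining 10 = 736/10 = 73.6
Oral exam (63) ≤ Final exam (78), so Final exam stays at 78.
Weighted total:
  Final exam 78 × 0.05 = 3.9
  Lab reports 47 × 0.21 = 9.87
  Problem sets 73.6 × 0.11 = 8.096
  Portfolio 58 × 0.15 = 8.7
  Term paper 78 × 0.42 = 32.76
  Oral exam 63 × 0.06 = 3.78
Sum = 67.106
67.106 is ≥ 67 and < 77 → C

C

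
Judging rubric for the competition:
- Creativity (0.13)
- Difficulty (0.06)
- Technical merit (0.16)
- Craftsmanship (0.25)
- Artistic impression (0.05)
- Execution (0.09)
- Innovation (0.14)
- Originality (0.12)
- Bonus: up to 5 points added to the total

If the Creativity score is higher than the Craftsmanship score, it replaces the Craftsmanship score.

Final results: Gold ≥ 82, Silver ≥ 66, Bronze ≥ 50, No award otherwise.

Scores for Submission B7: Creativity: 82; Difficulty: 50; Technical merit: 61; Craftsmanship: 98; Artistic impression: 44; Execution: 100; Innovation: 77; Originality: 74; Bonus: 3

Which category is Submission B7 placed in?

Creativity (82) ≤ Craftsmanship (98), so Craftsmanship stays at 98.
Weighted total:
  Creativity 82 × 0.13 = 10.66
  Difficulty 50 × 0.06 = 3
  Technical merit 61 × 0.16 = 9.76
  Craftsmanship 98 × 0.25 = 24.5
  Artistic impression 44 × 0.05 = 2.2
  Execution 100 × 0.09 = 9
  Innovation 77 × 0.14 = 10.78
  Originality 74 × 0.12 = 8.88
Sum = 78.78
Bonus: 78.78 + 3 = 81.78
81.78 is ≥ 66 and < 82 → Silver

Silver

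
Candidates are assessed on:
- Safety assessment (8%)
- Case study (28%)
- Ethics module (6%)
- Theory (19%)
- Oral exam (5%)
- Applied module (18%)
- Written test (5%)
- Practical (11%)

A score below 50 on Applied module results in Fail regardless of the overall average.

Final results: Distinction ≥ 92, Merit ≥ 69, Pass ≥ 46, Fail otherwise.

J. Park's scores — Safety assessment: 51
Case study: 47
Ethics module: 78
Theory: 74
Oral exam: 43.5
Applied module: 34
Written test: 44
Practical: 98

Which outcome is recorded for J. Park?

Fail

Applied module score 34 < 50: minimum not met.
Weighted total:
  Safety assessment 51 × 0.08 = 4.08
  Case study 47 × 0.28 = 13.16
  Ethics module 78 × 0.06 = 4.68
  Theory 74 × 0.19 = 14.06
  Oral exam 43.5 × 0.05 = 2.175
  Applied module 34 × 0.18 = 6.12
  Written test 44 × 0.05 = 2.2
  Practical 98 × 0.11 = 10.78
Sum = 57.255
Because the Applied module minimum was not met, the result is Fail.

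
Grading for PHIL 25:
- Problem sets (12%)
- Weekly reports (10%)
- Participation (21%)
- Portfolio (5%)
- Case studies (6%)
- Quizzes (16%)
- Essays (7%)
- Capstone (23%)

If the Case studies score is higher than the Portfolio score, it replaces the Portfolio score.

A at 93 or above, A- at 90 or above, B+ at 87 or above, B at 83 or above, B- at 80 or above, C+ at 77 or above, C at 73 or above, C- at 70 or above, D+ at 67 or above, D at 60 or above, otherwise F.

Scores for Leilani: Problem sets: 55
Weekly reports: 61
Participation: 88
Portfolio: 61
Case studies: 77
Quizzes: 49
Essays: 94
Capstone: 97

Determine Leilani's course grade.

Case studies (77) > Portfolio (61), so Portfolio counts as 77.
Weighted total:
  Problem sets 55 × 0.12 = 6.6
  Weekly reports 61 × 0.1 = 6.1
  Participation 88 × 0.21 = 18.48
  Portfolio 77 × 0.05 = 3.85
  Case studies 77 × 0.06 = 4.62
  Quizzes 49 × 0.16 = 7.84
  Essays 94 × 0.07 = 6.58
  Capstone 97 × 0.23 = 22.31
Sum = 76.38
76.38 is ≥ 73 and < 77 → C

C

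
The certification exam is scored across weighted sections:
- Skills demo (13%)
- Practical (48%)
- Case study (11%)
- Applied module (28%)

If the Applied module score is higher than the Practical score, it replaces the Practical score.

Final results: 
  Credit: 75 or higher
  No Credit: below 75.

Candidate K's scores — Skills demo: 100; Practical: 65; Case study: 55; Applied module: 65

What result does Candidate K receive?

Applied module (65) ≤ Practical (65), so Practical stays at 65.
Weighted total:
  Skills demo 100 × 0.13 = 13
  Practical 65 × 0.48 = 31.2
  Case study 55 × 0.11 = 6.05
  Applied module 65 × 0.28 = 18.2
Sum = 68.45
68.45 < 75 → No Credit

No Credit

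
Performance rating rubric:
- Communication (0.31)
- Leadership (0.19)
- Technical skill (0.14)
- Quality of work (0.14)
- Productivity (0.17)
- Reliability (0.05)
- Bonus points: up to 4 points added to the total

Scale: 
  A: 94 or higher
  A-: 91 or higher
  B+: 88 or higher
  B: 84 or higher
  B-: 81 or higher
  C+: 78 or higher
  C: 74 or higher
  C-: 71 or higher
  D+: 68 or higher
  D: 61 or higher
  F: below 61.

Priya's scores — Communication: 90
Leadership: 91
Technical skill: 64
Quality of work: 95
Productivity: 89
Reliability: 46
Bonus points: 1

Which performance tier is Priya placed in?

Weighted total:
  Communication 90 × 0.31 = 27.9
  Leadership 91 × 0.19 = 17.29
  Technical skill 64 × 0.14 = 8.96
  Quality of work 95 × 0.14 = 13.3
  Productivity 89 × 0.17 = 15.13
  Reliability 46 × 0.05 = 2.3
Sum = 84.88
Bonus points: 84.88 + 1 = 85.88
85.88 is ≥ 84 and < 88 → B

B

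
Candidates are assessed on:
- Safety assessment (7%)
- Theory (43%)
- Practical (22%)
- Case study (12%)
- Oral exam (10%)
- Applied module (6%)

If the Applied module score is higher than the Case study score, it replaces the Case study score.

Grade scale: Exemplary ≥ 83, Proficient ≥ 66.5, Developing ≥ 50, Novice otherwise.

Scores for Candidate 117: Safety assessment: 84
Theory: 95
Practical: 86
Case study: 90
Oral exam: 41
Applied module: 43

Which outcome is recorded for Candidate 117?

Applied module (43) ≤ Case study (90), so Case study stays at 90.
Weighted total:
  Safety assessment 84 × 0.07 = 5.88
  Theory 95 × 0.43 = 40.85
  Practical 86 × 0.22 = 18.92
  Case study 90 × 0.12 = 10.8
  Oral exam 41 × 0.1 = 4.1
  Applied module 43 × 0.06 = 2.58
Sum = 83.13
83.13 ≥ 83 → Exemplary

Exemplary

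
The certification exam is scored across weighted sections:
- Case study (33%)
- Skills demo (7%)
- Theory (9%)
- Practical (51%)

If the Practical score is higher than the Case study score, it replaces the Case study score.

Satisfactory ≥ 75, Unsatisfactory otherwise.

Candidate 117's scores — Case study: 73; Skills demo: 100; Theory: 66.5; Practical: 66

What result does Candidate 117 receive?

Unsatisfactory

Practical (66) ≤ Case study (73), so Case study stays at 73.
Weighted total:
  Case study 73 × 0.33 = 24.09
  Skills demo 100 × 0.07 = 7
  Theory 66.5 × 0.09 = 5.985
  Practical 66 × 0.51 = 33.66
Sum = 70.735
70.735 < 75 → Unsatisfactory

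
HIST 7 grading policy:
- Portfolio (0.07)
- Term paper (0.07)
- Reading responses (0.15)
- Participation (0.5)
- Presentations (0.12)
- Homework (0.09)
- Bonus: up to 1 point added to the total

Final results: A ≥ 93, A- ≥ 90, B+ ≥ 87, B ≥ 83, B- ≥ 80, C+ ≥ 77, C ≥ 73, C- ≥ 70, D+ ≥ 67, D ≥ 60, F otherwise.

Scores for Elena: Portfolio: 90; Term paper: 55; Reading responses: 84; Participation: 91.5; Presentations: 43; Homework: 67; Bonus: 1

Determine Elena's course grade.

Weighted total:
  Portfolio 90 × 0.07 = 6.3
  Term paper 55 × 0.07 = 3.85
  Reading responses 84 × 0.15 = 12.6
  Participation 91.5 × 0.5 = 45.75
  Presentations 43 × 0.12 = 5.16
  Homework 67 × 0.09 = 6.03
Sum = 79.69
Bonus: 79.69 + 1 = 80.69
80.69 is ≥ 80 and < 83 → B-

B-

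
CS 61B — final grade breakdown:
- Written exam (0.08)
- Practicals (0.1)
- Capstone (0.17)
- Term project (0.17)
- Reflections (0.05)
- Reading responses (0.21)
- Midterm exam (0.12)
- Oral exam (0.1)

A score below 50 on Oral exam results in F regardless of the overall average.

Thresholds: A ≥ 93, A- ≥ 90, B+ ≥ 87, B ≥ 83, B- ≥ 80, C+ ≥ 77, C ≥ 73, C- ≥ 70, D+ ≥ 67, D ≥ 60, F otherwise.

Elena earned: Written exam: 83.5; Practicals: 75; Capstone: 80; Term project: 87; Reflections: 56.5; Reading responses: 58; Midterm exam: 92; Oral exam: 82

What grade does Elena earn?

C

Oral exam score 82 ≥ 50: minimum met.
Weighted total:
  Written exam 83.5 × 0.08 = 6.68
  Practicals 75 × 0.1 = 7.5
  Capstone 80 × 0.17 = 13.6
  Term project 87 × 0.17 = 14.79
  Reflections 56.5 × 0.05 = 2.825
  Reading responses 58 × 0.21 = 12.18
  Midterm exam 92 × 0.12 = 11.04
  Oral exam 82 × 0.1 = 8.2
Sum = 76.815
76.815 is ≥ 73 and < 77 → C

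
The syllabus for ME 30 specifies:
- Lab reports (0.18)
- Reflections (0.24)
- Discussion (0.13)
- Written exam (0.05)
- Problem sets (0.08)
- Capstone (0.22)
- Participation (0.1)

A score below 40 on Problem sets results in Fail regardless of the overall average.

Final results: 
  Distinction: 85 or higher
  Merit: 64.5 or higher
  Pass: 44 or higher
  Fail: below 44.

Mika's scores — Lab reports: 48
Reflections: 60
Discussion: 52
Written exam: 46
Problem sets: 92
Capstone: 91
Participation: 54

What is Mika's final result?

Merit

Problem sets score 92 ≥ 40: minimum met.
Weighted total:
  Lab reports 48 × 0.18 = 8.64
  Reflections 60 × 0.24 = 14.4
  Discussion 52 × 0.13 = 6.76
  Written exam 46 × 0.05 = 2.3
  Problem sets 92 × 0.08 = 7.36
  Capstone 91 × 0.22 = 20.02
  Participation 54 × 0.1 = 5.4
Sum = 64.88
64.88 is ≥ 64.5 and < 85 → Merit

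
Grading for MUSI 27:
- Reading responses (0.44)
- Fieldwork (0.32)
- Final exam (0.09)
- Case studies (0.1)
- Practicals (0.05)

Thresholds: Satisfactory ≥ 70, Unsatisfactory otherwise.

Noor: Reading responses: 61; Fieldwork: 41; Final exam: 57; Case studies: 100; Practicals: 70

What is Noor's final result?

Weighted total:
  Reading responses 61 × 0.44 = 26.84
  Fieldwork 41 × 0.32 = 13.12
  Final exam 57 × 0.09 = 5.13
  Case studies 100 × 0.1 = 10
  Practicals 70 × 0.05 = 3.5
Sum = 58.59
58.59 < 70 → Unsatisfactory

Unsatisfactory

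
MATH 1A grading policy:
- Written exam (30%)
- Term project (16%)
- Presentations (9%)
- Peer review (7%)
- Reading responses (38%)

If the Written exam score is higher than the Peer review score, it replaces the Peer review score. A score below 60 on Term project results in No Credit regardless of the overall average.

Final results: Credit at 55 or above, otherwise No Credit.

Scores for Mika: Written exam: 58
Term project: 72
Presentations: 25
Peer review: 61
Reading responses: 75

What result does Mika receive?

Credit

Written exam (58) ≤ Peer review (61), so Peer review stays at 61.
Term project score 72 ≥ 60: minimum met.
Weighted total:
  Written exam 58 × 0.3 = 17.4
  Term project 72 × 0.16 = 11.52
  Presentations 25 × 0.09 = 2.25
  Peer review 61 × 0.07 = 4.27
  Reading responses 75 × 0.38 = 28.5
Sum = 63.94
63.94 ≥ 55 → Credit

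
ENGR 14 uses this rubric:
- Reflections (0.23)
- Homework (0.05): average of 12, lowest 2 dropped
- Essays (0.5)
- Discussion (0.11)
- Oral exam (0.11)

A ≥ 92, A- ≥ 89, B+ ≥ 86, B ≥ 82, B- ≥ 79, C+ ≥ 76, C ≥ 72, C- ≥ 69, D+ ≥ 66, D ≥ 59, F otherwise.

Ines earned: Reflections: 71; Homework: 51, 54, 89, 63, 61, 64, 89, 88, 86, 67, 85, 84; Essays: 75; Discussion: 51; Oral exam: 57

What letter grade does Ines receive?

Homework: drop 51, 54 → average of remaining 10 = 776/10 = 77.6
Weighted total:
  Reflections 71 × 0.23 = 16.33
  Homework 77.6 × 0.05 = 3.88
  Essays 75 × 0.5 = 37.5
  Discussion 51 × 0.11 = 5.61
  Oral exam 57 × 0.11 = 6.27
Sum = 69.59
69.59 is ≥ 69 and < 72 → C-

C-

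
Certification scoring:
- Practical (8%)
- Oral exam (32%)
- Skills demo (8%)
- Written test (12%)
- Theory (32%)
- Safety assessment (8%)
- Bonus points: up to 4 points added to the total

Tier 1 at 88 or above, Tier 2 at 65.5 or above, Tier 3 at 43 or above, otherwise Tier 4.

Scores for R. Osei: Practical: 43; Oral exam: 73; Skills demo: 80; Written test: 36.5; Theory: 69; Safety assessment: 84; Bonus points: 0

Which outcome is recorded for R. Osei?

Tier 2

Weighted total:
  Practical 43 × 0.08 = 3.44
  Oral exam 73 × 0.32 = 23.36
  Skills demo 80 × 0.08 = 6.4
  Written test 36.5 × 0.12 = 4.38
  Theory 69 × 0.32 = 22.08
  Safety assessment 84 × 0.08 = 6.72
Sum = 66.38
Bonus points: 66.38 + 0 = 66.38
66.38 is ≥ 65.5 and < 88 → Tier 2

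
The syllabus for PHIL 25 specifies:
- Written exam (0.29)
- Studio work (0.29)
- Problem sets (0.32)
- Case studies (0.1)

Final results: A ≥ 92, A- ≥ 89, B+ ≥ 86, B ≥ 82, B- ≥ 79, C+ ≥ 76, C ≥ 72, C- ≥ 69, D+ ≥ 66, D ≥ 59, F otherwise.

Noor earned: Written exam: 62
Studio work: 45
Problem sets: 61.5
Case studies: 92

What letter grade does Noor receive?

Weighted total:
  Written exam 62 × 0.29 = 17.98
  Studio work 45 × 0.29 = 13.05
  Problem sets 61.5 × 0.32 = 19.68
  Case studies 92 × 0.1 = 9.2
Sum = 59.91
59.91 is ≥ 59 and < 66 → D

D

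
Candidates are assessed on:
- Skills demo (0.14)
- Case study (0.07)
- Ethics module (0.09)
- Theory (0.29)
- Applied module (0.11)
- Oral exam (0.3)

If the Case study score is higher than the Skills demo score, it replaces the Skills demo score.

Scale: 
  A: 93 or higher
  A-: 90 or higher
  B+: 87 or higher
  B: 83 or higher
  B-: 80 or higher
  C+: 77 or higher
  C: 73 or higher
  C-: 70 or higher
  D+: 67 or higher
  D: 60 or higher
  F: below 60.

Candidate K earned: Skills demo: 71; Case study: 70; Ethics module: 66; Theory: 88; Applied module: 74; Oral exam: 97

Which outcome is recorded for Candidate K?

B

Case study (70) ≤ Skills demo (71), so Skills demo stays at 71.
Weighted total:
  Skills demo 71 × 0.14 = 9.94
  Case study 70 × 0.07 = 4.9
  Ethics module 66 × 0.09 = 5.94
  Theory 88 × 0.29 = 25.52
  Applied module 74 × 0.11 = 8.14
  Oral exam 97 × 0.3 = 29.1
Sum = 83.54
83.54 is ≥ 83 and < 87 → B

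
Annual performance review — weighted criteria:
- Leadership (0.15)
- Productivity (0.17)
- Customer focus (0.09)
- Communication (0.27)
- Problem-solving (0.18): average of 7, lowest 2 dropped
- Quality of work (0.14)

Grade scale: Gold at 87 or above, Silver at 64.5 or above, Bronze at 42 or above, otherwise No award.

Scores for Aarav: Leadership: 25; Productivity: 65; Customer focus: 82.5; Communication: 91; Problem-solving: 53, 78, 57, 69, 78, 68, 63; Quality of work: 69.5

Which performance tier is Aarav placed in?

Silver

Problem-solving: drop 53, 57 → average of remaining 5 = 356/5 = 71.2
Weighted total:
  Leadership 25 × 0.15 = 3.75
  Productivity 65 × 0.17 = 11.05
  Customer focus 82.5 × 0.09 = 7.425
  Communication 91 × 0.27 = 24.57
  Problem-solving 71.2 × 0.18 = 12.816
  Quality of work 69.5 × 0.14 = 9.73
Sum = 69.341
69.341 is ≥ 64.5 and < 87 → Silver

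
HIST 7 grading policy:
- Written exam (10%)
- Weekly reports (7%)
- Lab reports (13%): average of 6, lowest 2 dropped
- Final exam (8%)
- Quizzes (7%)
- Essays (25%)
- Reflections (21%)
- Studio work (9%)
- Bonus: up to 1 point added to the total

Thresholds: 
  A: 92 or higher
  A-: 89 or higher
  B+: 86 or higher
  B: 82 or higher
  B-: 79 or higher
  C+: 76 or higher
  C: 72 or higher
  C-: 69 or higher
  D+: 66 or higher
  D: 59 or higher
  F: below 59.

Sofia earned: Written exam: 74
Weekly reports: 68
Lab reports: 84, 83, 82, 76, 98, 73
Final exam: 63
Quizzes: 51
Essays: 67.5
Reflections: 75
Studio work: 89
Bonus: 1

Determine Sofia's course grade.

Lab reports: drop 73, 76 → average of remaining 4 = 347/4 = 86.75
Weighted total:
  Written exam 74 × 0.1 = 7.4
  Weekly reports 68 × 0.07 = 4.76
  Lab reports 86.75 × 0.13 = 11.2775
  Final exam 63 × 0.08 = 5.04
  Quizzes 51 × 0.07 = 3.57
  Essays 67.5 × 0.25 = 16.875
  Reflections 75 × 0.21 = 15.75
  Studio work 89 × 0.09 = 8.01
Sum = 72.6825
Bonus: 72.6825 + 1 = 73.6825
73.6825 is ≥ 72 and < 76 → C

C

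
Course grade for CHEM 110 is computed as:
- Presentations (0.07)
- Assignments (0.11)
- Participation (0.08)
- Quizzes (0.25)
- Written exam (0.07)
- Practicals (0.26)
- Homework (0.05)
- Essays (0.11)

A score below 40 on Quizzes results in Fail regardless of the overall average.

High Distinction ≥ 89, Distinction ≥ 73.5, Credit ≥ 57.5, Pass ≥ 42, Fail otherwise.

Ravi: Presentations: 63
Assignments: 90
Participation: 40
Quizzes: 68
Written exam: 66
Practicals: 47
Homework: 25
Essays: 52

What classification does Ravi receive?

Quizzes score 68 ≥ 40: minimum met.
Weighted total:
  Presentations 63 × 0.07 = 4.41
  Assignments 90 × 0.11 = 9.9
  Participation 40 × 0.08 = 3.2
  Quizzes 68 × 0.25 = 17
  Written exam 66 × 0.07 = 4.62
  Practicals 47 × 0.26 = 12.22
  Homework 25 × 0.05 = 1.25
  Essays 52 × 0.11 = 5.72
Sum = 58.32
58.32 is ≥ 57.5 and < 73.5 → Credit

Credit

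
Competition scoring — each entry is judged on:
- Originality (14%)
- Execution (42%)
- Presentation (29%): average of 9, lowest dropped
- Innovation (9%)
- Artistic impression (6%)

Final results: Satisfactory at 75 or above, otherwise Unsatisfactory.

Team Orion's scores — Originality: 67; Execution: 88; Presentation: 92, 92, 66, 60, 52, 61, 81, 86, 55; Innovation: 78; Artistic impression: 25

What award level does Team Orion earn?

Presentation: drop 52 → average of remaining 8 = 593/8 = 74.125
Weighted total:
  Originality 67 × 0.14 = 9.38
  Execution 88 × 0.42 = 36.96
  Presentation 74.125 × 0.29 = 21.49625
  Innovation 78 × 0.09 = 7.02
  Artistic impression 25 × 0.06 = 1.5
Sum = 76.35625
76.35625 ≥ 75 → Satisfactory

Satisfactory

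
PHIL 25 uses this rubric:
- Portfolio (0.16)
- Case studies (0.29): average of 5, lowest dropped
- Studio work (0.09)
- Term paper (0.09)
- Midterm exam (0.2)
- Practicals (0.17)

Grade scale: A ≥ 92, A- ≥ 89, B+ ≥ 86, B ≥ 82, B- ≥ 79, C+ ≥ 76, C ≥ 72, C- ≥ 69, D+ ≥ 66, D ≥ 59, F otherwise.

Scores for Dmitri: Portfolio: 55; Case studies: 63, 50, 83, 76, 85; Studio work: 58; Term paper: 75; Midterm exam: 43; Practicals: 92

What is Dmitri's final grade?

D+

Case studies: drop 50 → average of remaining 4 = 307/4 = 76.75
Weighted total:
  Portfolio 55 × 0.16 = 8.8
  Case studies 76.75 × 0.29 = 22.2575
  Studio work 58 × 0.09 = 5.22
  Term paper 75 × 0.09 = 6.75
  Midterm exam 43 × 0.2 = 8.6
  Practicals 92 × 0.17 = 15.64
Sum = 67.2675
67.2675 is ≥ 66 and < 69 → D+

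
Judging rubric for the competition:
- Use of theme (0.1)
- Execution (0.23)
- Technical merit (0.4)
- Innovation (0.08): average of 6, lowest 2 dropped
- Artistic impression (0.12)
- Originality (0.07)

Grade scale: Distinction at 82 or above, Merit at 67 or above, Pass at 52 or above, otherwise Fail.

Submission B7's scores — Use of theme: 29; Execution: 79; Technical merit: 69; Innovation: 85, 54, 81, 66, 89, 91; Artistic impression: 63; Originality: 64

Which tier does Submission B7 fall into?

Innovation: drop 54, 66 → average of remaining 4 = 346/4 = 86.5
Weighted total:
  Use of theme 29 × 0.1 = 2.9
  Execution 79 × 0.23 = 18.17
  Technical merit 69 × 0.4 = 27.6
  Innovation 86.5 × 0.08 = 6.92
  Artistic impression 63 × 0.12 = 7.56
  Originality 64 × 0.07 = 4.48
Sum = 67.63
67.63 is ≥ 67 and < 82 → Merit

Merit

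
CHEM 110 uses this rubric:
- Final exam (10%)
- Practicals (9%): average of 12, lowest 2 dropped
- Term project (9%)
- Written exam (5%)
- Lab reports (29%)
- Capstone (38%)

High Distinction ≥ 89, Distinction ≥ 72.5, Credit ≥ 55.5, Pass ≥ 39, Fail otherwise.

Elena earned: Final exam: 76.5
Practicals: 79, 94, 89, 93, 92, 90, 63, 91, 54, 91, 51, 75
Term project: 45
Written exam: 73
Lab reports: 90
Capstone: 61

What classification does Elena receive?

Credit

Practicals: drop 51, 54 → average of remaining 10 = 857/10 = 85.7
Weighted total:
  Final exam 76.5 × 0.1 = 7.65
  Practicals 85.7 × 0.09 = 7.713
  Term project 45 × 0.09 = 4.05
  Written exam 73 × 0.05 = 3.65
  Lab reports 90 × 0.29 = 26.1
  Capstone 61 × 0.38 = 23.18
Sum = 72.343
72.343 is ≥ 55.5 and < 72.5 → Credit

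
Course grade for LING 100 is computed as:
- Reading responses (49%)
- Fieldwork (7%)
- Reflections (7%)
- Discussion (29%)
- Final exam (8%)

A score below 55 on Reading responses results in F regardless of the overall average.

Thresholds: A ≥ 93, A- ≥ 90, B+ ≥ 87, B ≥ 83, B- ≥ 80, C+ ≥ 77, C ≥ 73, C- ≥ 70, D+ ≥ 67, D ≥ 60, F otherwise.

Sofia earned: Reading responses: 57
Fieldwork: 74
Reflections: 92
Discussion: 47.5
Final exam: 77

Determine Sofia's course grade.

Reading responses score 57 ≥ 55: minimum met.
Weighted total:
  Reading responses 57 × 0.49 = 27.93
  Fieldwork 74 × 0.07 = 5.18
  Reflections 92 × 0.07 = 6.44
  Discussion 47.5 × 0.29 = 13.775
  Final exam 77 × 0.08 = 6.16
Sum = 59.485
59.485 < 60 → F

F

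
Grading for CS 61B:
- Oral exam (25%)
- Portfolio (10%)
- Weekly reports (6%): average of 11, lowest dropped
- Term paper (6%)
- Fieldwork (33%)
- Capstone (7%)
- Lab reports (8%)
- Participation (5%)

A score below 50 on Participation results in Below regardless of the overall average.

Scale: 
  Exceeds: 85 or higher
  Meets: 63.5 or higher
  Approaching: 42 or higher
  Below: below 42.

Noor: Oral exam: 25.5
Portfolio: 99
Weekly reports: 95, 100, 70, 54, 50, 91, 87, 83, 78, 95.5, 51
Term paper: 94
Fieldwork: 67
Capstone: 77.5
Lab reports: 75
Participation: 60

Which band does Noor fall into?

Approaching

Weekly reports: drop 50 → average of remaining 10 = 804.5/10 = 80.45
Participation score 60 ≥ 50: minimum met.
Weighted total:
  Oral exam 25.5 × 0.25 = 6.375
  Portfolio 99 × 0.1 = 9.9
  Weekly reports 80.45 × 0.06 = 4.827
  Term paper 94 × 0.06 = 5.64
  Fieldwork 67 × 0.33 = 22.11
  Capstone 77.5 × 0.07 = 5.425
  Lab reports 75 × 0.08 = 6
  Participation 60 × 0.05 = 3
Sum = 63.277
63.277 is ≥ 42 and < 63.5 → Approaching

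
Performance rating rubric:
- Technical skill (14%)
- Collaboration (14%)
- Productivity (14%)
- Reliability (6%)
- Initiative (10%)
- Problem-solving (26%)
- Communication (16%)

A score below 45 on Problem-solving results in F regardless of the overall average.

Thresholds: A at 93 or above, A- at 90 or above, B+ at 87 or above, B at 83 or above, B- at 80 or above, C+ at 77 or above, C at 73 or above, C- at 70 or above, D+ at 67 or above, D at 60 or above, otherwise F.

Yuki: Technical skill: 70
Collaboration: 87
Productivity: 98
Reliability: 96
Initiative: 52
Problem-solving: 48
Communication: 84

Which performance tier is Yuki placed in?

C-

Problem-solving score 48 ≥ 45: minimum met.
Weighted total:
  Technical skill 70 × 0.14 = 9.8
  Collaboration 87 × 0.14 = 12.18
  Productivity 98 × 0.14 = 13.72
  Reliability 96 × 0.06 = 5.76
  Initiative 52 × 0.1 = 5.2
  Problem-solving 48 × 0.26 = 12.48
  Communication 84 × 0.16 = 13.44
Sum = 72.58
72.58 is ≥ 70 and < 73 → C-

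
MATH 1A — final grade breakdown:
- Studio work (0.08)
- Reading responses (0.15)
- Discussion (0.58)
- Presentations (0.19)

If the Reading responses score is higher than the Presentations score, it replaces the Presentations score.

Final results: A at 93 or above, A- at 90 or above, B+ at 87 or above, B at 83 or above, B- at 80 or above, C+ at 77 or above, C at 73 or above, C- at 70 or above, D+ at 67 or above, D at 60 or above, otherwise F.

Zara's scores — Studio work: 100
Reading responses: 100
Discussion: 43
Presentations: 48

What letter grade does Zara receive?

D

Reading responses (100) > Presentations (48), so Presentations counts as 100.
Weighted total:
  Studio work 100 × 0.08 = 8
  Reading responses 100 × 0.15 = 15
  Discussion 43 × 0.58 = 24.94
  Presentations 100 × 0.19 = 19
Sum = 66.94
66.94 is ≥ 60 and < 67 → D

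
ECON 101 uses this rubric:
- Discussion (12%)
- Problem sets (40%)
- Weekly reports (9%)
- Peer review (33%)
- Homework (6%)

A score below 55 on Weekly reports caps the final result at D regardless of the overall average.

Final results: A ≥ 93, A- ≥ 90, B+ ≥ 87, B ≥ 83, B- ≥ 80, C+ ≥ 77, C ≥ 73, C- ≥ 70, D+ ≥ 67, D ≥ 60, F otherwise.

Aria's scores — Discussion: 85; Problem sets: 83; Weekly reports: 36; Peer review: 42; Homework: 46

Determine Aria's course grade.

D

Weekly reports score 36 < 55: minimum not met.
Weighted total:
  Discussion 85 × 0.12 = 10.2
  Problem sets 83 × 0.4 = 33.2
  Weekly reports 36 × 0.09 = 3.24
  Peer review 42 × 0.33 = 13.86
  Homework 46 × 0.06 = 2.76
Sum = 63.26
63.26 would be D; cap at D applies → D.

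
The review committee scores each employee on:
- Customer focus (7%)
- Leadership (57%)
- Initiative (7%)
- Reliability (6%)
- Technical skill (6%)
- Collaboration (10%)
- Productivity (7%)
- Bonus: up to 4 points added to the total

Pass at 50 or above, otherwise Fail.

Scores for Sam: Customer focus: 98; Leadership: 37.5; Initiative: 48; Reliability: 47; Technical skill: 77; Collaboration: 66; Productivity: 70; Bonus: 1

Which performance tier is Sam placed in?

Pass

Weighted total:
  Customer focus 98 × 0.07 = 6.86
  Leadership 37.5 × 0.57 = 21.375
  Initiative 48 × 0.07 = 3.36
  Reliability 47 × 0.06 = 2.82
  Technical skill 77 × 0.06 = 4.62
  Collaboration 66 × 0.1 = 6.6
  Productivity 70 × 0.07 = 4.9
Sum = 50.535
Bonus: 50.535 + 1 = 51.535
51.535 ≥ 50 → Pass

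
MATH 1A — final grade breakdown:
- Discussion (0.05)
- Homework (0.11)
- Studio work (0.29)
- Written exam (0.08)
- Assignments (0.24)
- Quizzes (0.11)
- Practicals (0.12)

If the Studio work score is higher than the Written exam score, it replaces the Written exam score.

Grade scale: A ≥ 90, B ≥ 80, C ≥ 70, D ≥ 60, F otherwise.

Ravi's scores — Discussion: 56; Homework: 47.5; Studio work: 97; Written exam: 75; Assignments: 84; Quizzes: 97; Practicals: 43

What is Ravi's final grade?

C

Studio work (97) > Written exam (75), so Written exam counts as 97.
Weighted total:
  Discussion 56 × 0.05 = 2.8
  Homework 47.5 × 0.11 = 5.225
  Studio work 97 × 0.29 = 28.13
  Written exam 97 × 0.08 = 7.76
  Assignments 84 × 0.24 = 20.16
  Quizzes 97 × 0.11 = 10.67
  Practicals 43 × 0.12 = 5.16
Sum = 79.905
79.905 is ≥ 70 and < 80 → C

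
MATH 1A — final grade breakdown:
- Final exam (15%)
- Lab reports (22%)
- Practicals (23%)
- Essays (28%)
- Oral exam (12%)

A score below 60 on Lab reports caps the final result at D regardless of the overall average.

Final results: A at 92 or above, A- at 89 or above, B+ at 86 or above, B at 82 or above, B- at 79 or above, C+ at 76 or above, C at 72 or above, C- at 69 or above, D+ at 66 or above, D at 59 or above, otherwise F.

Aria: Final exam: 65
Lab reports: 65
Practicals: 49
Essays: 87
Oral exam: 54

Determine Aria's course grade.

D+

Lab reports score 65 ≥ 60: minimum met.
Weighted total:
  Final exam 65 × 0.15 = 9.75
  Lab reports 65 × 0.22 = 14.3
  Practicals 49 × 0.23 = 11.27
  Essays 87 × 0.28 = 24.36
  Oral exam 54 × 0.12 = 6.48
Sum = 66.16
66.16 is ≥ 66 and < 69 → D+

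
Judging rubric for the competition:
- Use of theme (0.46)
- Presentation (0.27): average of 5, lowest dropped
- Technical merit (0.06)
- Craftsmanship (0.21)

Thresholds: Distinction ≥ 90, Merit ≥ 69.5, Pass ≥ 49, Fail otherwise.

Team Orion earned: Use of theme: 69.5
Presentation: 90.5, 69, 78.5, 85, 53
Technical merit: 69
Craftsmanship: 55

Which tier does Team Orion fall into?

Pass

Presentation: drop 53 → average of remaining 4 = 323/4 = 80.75
Weighted total:
  Use of theme 69.5 × 0.46 = 31.97
  Presentation 80.75 × 0.27 = 21.8025
  Technical merit 69 × 0.06 = 4.14
  Craftsmanship 55 × 0.21 = 11.55
Sum = 69.4625
69.4625 is ≥ 49 and < 69.5 → Pass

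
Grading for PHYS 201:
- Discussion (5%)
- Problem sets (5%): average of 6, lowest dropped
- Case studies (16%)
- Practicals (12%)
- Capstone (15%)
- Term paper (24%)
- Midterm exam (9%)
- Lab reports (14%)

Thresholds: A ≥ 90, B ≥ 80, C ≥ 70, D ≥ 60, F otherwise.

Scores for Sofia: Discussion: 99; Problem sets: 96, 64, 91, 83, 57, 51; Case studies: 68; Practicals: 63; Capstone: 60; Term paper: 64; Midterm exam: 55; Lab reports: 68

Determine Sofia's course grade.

D

Problem sets: drop 51 → average of remaining 5 = 391/5 = 78.2
Weighted total:
  Discussion 99 × 0.05 = 4.95
  Problem sets 78.2 × 0.05 = 3.91
  Case studies 68 × 0.16 = 10.88
  Practicals 63 × 0.12 = 7.56
  Capstone 60 × 0.15 = 9
  Term paper 64 × 0.24 = 15.36
  Midterm exam 55 × 0.09 = 4.95
  Lab reports 68 × 0.14 = 9.52
Sum = 66.13
66.13 is ≥ 60 and < 70 → D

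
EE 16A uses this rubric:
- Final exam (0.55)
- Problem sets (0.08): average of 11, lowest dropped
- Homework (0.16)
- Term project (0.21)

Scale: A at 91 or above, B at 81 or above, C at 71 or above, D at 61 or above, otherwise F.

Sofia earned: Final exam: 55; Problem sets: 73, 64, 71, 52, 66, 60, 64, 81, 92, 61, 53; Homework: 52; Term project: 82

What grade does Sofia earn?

Problem sets: drop 52 → average of remaining 10 = 685/10 = 68.5
Weighted total:
  Final exam 55 × 0.55 = 30.25
  Problem sets 68.5 × 0.08 = 5.48
  Homework 52 × 0.16 = 8.32
  Term project 82 × 0.21 = 17.22
Sum = 61.27
61.27 is ≥ 61 and < 71 → D

D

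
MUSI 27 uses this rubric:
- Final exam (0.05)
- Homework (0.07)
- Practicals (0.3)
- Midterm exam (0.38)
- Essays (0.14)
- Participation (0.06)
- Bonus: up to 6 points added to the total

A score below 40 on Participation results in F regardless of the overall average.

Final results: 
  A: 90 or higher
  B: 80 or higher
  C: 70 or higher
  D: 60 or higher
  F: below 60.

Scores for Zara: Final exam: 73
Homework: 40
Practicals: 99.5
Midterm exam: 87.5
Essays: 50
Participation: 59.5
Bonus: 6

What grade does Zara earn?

Participation score 59.5 ≥ 40: minimum met.
Weighted total:
  Final exam 73 × 0.05 = 3.65
  Homework 40 × 0.07 = 2.8
  Practicals 99.5 × 0.3 = 29.85
  Midterm exam 87.5 × 0.38 = 33.25
  Essays 50 × 0.14 = 7
  Participation 59.5 × 0.06 = 3.57
Sum = 80.12
Bonus: 80.12 + 6 = 86.12
86.12 is ≥ 80 and < 90 → B

B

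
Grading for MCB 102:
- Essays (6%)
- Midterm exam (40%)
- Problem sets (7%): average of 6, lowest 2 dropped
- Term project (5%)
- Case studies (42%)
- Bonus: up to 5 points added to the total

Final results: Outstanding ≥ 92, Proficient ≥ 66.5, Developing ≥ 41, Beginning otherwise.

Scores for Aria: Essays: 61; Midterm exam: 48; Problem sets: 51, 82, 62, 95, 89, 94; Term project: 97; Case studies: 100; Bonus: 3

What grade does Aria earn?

Proficient

Problem sets: drop 51, 62 → average of remaining 4 = 360/4 = 90
Weighted total:
  Essays 61 × 0.06 = 3.66
  Midterm exam 48 × 0.4 = 19.2
  Problem sets 90 × 0.07 = 6.3
  Term project 97 × 0.05 = 4.85
  Case studies 100 × 0.42 = 42
Sum = 76.01
Bonus: 76.01 + 3 = 79.01
79.01 is ≥ 66.5 and < 92 → Proficient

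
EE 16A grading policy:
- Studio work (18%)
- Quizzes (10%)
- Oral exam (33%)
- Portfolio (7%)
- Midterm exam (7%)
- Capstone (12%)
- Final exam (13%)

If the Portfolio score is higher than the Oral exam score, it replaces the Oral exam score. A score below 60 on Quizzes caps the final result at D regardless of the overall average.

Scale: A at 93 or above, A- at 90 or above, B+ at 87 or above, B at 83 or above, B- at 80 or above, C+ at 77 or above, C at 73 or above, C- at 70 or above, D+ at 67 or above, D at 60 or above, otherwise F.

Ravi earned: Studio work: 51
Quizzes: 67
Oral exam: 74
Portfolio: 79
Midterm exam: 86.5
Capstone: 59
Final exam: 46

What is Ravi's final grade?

D

Portfolio (79) > Oral exam (74), so Oral exam counts as 79.
Quizzes score 67 ≥ 60: minimum met.
Weighted total:
  Studio work 51 × 0.18 = 9.18
  Quizzes 67 × 0.1 = 6.7
  Oral exam 79 × 0.33 = 26.07
  Portfolio 79 × 0.07 = 5.53
  Midterm exam 86.5 × 0.07 = 6.055
  Capstone 59 × 0.12 = 7.08
  Final exam 46 × 0.13 = 5.98
Sum = 66.595
66.595 is ≥ 60 and < 67 → D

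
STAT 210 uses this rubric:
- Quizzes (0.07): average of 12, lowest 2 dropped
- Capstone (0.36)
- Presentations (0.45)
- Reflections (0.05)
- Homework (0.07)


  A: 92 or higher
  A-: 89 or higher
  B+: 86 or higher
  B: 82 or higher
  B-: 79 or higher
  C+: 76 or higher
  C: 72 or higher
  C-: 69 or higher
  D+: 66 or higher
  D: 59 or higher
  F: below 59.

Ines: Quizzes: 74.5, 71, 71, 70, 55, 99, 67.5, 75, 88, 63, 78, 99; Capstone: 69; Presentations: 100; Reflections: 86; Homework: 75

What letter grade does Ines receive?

Quizzes: drop 55, 63 → average of remaining 10 = 793/10 = 79.3
Weighted total:
  Quizzes 79.3 × 0.07 = 5.551
  Capstone 69 × 0.36 = 24.84
  Presentations 100 × 0.45 = 45
  Reflections 86 × 0.05 = 4.3
  Homework 75 × 0.07 = 5.25
Sum = 84.941
84.941 is ≥ 82 and < 86 → B

B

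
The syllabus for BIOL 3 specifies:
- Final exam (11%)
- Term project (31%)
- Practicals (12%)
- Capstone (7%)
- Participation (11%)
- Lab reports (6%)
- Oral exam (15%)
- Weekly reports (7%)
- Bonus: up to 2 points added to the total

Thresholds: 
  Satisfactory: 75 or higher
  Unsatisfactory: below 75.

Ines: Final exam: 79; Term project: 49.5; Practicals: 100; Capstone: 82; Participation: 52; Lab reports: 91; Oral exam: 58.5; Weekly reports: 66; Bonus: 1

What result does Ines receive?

Weighted total:
  Final exam 79 × 0.11 = 8.69
  Term project 49.5 × 0.31 = 15.345
  Practicals 100 × 0.12 = 12
  Capstone 82 × 0.07 = 5.74
  Participation 52 × 0.11 = 5.72
  Lab reports 91 × 0.06 = 5.46
  Oral exam 58.5 × 0.15 = 8.775
  Weekly reports 66 × 0.07 = 4.62
Sum = 66.35
Bonus: 66.35 + 1 = 67.35
67.35 < 75 → Unsatisfactory

Unsatisfactory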